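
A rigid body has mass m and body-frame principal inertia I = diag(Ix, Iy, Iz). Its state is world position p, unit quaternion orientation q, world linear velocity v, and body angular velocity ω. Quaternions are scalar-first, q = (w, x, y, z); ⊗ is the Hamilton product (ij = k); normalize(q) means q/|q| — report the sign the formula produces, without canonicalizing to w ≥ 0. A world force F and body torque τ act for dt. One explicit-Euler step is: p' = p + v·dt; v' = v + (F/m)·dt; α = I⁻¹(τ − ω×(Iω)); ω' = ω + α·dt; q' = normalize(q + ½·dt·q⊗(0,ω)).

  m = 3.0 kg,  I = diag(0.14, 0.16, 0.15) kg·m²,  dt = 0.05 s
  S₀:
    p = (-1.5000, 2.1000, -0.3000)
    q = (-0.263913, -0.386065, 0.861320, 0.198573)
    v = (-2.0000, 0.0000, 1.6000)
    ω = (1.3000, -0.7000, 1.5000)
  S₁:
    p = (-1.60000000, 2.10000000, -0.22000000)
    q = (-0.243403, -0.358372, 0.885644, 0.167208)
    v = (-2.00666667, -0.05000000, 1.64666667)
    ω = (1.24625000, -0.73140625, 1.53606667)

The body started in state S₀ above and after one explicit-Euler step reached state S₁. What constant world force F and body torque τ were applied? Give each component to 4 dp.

F = (-0.4000, -3.0000, 2.8000)
τ = (-0.1400, -0.1200, 0.0900)

velocity change Δv = (-0.00666667, -0.05000000, 0.04666667)
m·(v₁−v₀)/dt = (-0.4000, -3.0000, 2.8000)
ω₁ − ω₀ = (-0.05375000, -0.03140625, 0.03606667)
ω₀×(Iω₀) = (0.0105, -0.0195, -0.0182)
τ = I·(Δω/dt) + ω₀×(Iω₀) = (-0.1400, -0.1200, 0.0900)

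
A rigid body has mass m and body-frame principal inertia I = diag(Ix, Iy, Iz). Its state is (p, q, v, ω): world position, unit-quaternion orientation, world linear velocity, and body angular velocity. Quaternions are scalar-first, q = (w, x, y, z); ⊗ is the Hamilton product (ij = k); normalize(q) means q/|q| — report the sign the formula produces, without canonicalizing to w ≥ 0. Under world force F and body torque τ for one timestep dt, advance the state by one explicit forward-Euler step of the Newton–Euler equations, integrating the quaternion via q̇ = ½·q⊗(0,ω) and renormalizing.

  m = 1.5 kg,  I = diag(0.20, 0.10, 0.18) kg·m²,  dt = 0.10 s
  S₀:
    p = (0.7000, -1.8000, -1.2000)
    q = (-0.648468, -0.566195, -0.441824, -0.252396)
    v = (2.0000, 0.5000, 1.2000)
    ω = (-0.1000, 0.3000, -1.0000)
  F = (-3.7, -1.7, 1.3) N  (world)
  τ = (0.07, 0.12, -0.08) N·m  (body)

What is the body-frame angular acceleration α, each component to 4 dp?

α = (0.4700, 1.1800, -0.4611)

gyro term ω×Iω = (-0.0240, 0.0020, 0.0030)
angular accel α = (0.4700, 1.1800, -0.4611)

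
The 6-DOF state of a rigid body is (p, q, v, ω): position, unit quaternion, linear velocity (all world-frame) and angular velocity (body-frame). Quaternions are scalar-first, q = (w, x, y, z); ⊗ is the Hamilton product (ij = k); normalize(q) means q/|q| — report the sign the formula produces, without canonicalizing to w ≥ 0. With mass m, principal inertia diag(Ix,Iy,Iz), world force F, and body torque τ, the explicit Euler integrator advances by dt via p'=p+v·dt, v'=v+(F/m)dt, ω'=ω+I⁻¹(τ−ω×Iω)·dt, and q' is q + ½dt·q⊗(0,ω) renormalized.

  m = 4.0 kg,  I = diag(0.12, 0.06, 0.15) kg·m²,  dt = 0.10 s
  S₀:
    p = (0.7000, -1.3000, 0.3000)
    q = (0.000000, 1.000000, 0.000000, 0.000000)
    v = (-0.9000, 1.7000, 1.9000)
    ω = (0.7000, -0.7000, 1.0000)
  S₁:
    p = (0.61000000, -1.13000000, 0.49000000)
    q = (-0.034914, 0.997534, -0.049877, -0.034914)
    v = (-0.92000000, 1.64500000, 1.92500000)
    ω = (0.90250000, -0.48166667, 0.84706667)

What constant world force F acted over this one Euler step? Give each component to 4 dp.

velocity change Δv = (-0.02000000, -0.05500000, 0.02500000)
m·(v₁−v₀)/dt = (-0.8000, -2.2000, 1.0000)

F = (-0.8000, -2.2000, 1.0000)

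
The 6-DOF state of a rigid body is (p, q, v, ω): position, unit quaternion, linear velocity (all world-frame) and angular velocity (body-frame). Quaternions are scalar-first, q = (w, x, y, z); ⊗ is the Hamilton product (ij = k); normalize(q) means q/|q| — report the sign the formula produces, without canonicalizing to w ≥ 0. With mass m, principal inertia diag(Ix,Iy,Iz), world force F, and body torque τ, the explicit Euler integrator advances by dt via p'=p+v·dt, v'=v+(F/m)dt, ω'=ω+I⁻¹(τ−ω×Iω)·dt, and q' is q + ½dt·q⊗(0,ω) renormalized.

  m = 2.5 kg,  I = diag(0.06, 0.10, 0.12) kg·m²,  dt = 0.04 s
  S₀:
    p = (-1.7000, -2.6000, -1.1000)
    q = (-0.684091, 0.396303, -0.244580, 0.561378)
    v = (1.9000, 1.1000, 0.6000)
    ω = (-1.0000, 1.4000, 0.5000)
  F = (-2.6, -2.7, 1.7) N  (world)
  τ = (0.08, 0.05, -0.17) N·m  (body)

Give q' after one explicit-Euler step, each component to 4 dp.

q' = (-0.6745, 0.3916, -0.2787, 0.5604)

2q̇ = q⊗(0,ω) = (0.4580260, -0.2241282, -1.7172569, -0.0318013)
q' = normalize(q + ½dt·q⊗(0,ω)) = (-0.6745, 0.3916, -0.2787, 0.5604)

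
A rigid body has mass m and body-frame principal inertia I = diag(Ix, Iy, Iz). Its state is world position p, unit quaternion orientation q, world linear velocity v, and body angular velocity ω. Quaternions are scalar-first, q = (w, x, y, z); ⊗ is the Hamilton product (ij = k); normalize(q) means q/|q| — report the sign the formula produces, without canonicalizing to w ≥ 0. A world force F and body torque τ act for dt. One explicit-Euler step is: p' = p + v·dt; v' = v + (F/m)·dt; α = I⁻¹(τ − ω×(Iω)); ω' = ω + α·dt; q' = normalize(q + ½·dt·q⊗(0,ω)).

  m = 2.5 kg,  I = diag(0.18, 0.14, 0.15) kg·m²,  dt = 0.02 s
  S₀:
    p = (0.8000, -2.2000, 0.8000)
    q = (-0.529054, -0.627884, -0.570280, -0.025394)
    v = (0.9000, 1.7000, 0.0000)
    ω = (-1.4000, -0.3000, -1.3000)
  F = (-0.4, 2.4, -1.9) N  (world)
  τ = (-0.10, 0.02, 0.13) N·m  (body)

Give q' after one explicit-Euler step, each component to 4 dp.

q' = (-0.5398, -0.6130, -0.5764, -0.0246)

q⊗(0,ω) = (-1.0831338, 1.4744214, -0.6219814, 0.0777434)
q + ½dt·q⊗(0,ω), renormalized = (-0.5398, -0.6130, -0.5764, -0.0246)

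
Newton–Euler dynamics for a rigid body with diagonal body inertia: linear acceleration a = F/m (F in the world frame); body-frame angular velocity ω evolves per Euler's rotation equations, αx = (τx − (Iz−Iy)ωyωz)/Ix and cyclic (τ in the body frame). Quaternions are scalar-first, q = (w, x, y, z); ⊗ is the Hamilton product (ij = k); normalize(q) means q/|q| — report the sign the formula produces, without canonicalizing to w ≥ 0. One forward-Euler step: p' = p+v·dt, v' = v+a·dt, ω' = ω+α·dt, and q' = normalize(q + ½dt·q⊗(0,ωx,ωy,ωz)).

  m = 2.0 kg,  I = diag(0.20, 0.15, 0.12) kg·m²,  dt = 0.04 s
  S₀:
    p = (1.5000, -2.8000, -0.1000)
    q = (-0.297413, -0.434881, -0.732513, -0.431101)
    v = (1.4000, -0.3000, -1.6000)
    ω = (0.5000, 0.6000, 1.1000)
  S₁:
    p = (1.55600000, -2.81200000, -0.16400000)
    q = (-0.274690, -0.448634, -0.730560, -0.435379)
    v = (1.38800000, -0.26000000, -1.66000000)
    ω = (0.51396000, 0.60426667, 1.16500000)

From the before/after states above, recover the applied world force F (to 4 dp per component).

F = (-0.6000, 2.0000, -3.0000)

Δv = v₁−v₀ = (-0.01200000, 0.04000000, -0.06000000)
F = m·Δv/dt = (-0.6000, 2.0000, -3.0000)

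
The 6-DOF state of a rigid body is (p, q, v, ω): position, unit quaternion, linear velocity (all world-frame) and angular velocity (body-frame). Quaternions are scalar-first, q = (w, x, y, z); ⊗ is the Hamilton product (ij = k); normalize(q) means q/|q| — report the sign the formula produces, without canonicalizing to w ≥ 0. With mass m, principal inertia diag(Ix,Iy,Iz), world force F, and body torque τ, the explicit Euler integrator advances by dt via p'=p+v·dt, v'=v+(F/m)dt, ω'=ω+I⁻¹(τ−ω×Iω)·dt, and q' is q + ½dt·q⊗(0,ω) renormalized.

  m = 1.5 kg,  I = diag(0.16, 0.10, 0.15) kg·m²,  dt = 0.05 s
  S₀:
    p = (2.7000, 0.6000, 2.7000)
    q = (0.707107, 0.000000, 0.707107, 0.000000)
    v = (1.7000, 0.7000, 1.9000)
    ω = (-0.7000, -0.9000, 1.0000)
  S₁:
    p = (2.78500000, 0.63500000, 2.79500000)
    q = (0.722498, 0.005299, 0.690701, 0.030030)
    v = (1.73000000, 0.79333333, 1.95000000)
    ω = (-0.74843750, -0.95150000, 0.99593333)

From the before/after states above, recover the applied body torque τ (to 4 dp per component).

τ = (-0.2000, -0.1100, -0.0500)

Δω = ω₁−ω₀ = (-0.04843750, -0.05150000, -0.00406667)
τ = I·(Δω/dt) + ω₀×(Iω₀) = (-0.2000, -0.1100, -0.0500)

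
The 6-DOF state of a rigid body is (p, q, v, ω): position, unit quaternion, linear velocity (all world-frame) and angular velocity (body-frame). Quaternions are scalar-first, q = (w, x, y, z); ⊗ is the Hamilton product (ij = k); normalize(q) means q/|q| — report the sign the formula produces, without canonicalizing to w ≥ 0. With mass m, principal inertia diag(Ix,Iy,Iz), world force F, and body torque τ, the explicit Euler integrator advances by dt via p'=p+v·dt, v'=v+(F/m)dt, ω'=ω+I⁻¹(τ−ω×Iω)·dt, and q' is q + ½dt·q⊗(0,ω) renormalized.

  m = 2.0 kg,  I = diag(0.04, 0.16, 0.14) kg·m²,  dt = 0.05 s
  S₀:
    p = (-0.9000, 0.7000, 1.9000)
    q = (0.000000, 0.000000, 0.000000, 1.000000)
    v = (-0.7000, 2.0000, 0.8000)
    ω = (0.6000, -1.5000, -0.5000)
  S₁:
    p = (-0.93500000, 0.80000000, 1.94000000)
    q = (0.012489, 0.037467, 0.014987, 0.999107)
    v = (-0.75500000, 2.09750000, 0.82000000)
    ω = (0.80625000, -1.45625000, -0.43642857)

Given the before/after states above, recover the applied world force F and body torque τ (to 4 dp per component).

Δv = v₁−v₀ = (-0.05500000, 0.09750000, 0.02000000)
F = m·Δv/dt = (-2.2000, 3.9000, 0.8000)
ω₁ − ω₀ = (0.20625000, 0.04375000, 0.06357143)
gyro term ω₀×Iω₀ = (-0.0150, 0.0300, -0.1080)
I·α + gyro = (0.1500, 0.1700, 0.0700)

F = (-2.2000, 3.9000, 0.8000)
τ = (0.1500, 0.1700, 0.0700)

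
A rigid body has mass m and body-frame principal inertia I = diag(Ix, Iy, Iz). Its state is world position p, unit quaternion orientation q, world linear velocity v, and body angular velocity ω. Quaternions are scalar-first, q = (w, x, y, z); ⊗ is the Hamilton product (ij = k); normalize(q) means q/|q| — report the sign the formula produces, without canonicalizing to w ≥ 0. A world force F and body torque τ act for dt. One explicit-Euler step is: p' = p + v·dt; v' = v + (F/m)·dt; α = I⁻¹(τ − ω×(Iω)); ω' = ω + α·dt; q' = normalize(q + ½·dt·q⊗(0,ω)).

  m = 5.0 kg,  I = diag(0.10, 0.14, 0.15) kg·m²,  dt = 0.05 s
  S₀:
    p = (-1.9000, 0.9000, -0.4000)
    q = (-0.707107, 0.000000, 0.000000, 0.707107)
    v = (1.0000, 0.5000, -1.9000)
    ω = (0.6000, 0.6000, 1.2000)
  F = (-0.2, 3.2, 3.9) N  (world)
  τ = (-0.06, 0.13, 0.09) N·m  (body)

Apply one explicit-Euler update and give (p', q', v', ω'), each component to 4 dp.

p' = (-1.8500, 0.9250, -0.4950)
q' = (-0.7278, -0.0212, 0.0000, 0.6854)
v' = (0.9980, 0.5320, -1.8610)
ω' = (0.5664, 0.6593, 1.2252)

new position p' = (-1.8500, 0.9250, -0.4950)
v + (F/m)dt = (0.9980, 0.5320, -1.8610)
angular accel α = (-0.6720, 1.1857, 0.5040)
ω' = ω + α·dt = (0.5664, 0.6593, 1.2252)
2q̇ = q⊗(0,ω) = (-0.8485284, -0.8485284, 0.0000000, -0.8485284)
q' = normalize(q + ½dt·q⊗(0,ω)) = (-0.7278, -0.0212, 0.0000, 0.6854)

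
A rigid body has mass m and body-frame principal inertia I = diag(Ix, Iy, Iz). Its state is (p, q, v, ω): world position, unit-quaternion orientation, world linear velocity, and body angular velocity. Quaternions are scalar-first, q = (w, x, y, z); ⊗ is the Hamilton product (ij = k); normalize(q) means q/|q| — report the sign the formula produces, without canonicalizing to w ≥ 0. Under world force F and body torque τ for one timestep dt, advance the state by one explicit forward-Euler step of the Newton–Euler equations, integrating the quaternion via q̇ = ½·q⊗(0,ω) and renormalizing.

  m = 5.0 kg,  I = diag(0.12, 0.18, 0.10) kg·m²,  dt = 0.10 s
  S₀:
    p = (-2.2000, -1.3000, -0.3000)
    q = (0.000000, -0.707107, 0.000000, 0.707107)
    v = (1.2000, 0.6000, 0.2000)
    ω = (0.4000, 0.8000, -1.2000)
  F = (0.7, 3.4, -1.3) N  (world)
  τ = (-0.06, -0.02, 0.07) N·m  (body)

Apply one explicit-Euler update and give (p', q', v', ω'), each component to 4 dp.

p' = (-2.0800, -1.2400, -0.2800)
q' = (0.0564, -0.7333, -0.0282, 0.6769)
v' = (1.2140, 0.6680, 0.1740)
ω' = (0.2860, 0.7942, -1.1492)

a = F/m = (0.1400, 0.6800, -0.2600)
new position p' = (-2.0800, -1.2400, -0.2800)
v + (F/m)dt = (1.2140, 0.6680, 0.1740)
(τ − ω×Iω)/I = (-1.1400, -0.0578, 0.5080)
ω' = ω + α·dt = (0.2860, 0.7942, -1.1492)
Hamilton product q⊗(0,ω) = (1.1313712, -0.5656856, -0.5656856, -0.5656856)
q + ½dt·q⊗(0,ω), renormalized = (0.0564, -0.7333, -0.0282, 0.6769)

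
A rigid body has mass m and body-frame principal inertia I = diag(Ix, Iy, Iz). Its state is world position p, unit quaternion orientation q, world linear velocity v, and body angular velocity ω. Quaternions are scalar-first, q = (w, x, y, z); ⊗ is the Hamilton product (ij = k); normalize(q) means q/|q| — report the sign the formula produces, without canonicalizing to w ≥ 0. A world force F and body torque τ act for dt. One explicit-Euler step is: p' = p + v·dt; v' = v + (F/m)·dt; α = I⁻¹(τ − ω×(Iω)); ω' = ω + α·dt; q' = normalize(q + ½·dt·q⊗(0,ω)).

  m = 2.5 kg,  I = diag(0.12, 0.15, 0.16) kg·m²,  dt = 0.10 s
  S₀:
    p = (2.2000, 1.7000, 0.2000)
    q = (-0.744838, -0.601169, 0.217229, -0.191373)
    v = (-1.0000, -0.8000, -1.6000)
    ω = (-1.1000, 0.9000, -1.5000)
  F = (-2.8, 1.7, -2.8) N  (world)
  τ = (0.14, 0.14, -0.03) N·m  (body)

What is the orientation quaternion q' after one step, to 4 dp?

q' = (-0.7978, -0.5649, 0.1484, -0.1498)

q⊗(0,ω) = (-1.1438515, 0.6657140, -1.3615974, 0.8151568)
updated quaternion q' = (-0.7978, -0.5649, 0.1484, -0.1498)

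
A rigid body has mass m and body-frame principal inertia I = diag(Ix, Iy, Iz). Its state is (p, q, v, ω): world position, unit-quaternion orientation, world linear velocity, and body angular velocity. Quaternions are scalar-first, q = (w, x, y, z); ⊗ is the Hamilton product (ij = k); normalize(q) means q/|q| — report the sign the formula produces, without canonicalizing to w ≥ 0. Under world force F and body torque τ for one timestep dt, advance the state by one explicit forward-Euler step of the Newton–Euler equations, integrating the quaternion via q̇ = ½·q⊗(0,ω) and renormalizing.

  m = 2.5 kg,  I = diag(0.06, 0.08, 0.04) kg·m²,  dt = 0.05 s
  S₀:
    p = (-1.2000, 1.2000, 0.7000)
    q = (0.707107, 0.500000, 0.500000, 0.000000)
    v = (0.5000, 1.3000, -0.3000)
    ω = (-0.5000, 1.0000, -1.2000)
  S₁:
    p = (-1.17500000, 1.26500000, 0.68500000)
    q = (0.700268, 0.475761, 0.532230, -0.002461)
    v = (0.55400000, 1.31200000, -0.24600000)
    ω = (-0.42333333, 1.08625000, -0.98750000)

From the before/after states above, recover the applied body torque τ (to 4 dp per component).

τ = (0.1400, 0.1500, 0.1600)

ω₁ − ω₀ = (0.07666667, 0.08625000, 0.21250000)
I·α + gyro = (0.1400, 0.1500, 0.1600)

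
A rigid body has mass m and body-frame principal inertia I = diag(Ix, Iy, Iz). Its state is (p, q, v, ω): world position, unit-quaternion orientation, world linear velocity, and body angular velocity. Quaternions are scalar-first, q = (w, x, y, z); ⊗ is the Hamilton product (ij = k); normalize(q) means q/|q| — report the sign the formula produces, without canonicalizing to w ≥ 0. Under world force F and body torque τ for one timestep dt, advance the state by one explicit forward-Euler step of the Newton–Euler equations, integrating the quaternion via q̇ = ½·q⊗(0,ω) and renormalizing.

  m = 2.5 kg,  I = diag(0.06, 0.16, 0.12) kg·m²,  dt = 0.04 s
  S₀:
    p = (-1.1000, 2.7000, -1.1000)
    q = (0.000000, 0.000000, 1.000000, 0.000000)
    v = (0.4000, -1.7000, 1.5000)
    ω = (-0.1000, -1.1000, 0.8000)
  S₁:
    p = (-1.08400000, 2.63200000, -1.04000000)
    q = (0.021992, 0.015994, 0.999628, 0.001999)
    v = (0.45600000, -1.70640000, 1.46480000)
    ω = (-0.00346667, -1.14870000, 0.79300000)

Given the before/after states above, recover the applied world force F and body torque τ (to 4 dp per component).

F = (3.5000, -0.4000, -2.2000)
τ = (0.1800, -0.1900, -0.0100)

v₁ − v₀ = (0.05600000, -0.00640000, -0.03520000)
applied force F = (3.5000, -0.4000, -2.2000)
rate change Δω = (0.09653333, -0.04870000, -0.00700000)
τ = I·(Δω/dt) + ω₀×(Iω₀) = (0.1800, -0.1900, -0.0100)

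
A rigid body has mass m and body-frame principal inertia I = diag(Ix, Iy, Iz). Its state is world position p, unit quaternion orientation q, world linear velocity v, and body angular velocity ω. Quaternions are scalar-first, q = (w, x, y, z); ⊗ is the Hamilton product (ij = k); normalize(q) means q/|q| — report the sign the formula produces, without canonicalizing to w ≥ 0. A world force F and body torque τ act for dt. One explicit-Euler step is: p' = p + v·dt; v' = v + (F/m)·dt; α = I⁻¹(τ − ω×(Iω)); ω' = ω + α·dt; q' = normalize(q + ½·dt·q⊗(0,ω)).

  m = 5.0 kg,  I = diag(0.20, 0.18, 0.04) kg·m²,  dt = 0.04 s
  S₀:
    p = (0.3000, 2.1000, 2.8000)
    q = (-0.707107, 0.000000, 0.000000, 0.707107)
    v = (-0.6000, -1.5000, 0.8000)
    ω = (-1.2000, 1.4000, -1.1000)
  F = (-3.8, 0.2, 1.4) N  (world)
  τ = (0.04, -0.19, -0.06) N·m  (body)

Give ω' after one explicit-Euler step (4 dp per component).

angular accel α = (-0.8780, -2.2289, -2.3400)
ω' = ω + α·dt = (-1.2351, 1.3108, -1.1936)

ω' = (-1.2351, 1.3108, -1.1936)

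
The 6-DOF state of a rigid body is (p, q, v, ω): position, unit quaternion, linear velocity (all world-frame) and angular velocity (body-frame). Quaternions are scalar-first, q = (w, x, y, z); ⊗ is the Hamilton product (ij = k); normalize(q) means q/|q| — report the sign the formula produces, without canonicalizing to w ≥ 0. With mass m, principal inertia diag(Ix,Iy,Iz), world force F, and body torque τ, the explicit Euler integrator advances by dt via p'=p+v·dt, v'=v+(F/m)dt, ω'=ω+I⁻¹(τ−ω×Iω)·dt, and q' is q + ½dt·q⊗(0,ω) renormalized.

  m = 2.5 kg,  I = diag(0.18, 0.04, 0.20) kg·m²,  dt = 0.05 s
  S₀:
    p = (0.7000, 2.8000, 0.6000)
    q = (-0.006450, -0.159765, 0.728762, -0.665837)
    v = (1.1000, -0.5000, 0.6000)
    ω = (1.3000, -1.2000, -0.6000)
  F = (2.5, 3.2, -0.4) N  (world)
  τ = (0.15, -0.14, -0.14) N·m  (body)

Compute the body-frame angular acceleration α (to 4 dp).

α = (0.1933, -3.8900, -1.7920)

gyro term ω×Iω = (0.1152, 0.0156, 0.2184)
α = I⁻¹(τ − ω×Iω) = (0.1933, -3.8900, -1.7920)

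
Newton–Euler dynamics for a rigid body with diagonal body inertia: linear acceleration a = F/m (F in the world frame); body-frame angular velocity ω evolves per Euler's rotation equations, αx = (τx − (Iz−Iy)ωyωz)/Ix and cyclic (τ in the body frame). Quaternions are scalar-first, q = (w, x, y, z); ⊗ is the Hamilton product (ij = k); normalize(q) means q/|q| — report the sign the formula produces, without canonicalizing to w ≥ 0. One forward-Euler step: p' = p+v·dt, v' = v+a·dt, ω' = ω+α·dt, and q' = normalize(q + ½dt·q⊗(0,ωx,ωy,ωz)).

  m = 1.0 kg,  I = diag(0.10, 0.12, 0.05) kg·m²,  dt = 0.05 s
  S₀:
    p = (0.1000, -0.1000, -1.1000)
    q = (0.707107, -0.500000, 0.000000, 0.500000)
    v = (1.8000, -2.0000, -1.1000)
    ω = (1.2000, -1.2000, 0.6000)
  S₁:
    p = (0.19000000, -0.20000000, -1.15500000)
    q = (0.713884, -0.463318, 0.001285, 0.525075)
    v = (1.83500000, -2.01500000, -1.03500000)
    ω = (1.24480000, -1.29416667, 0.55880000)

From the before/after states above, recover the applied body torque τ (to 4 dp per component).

τ = (0.1400, -0.1900, -0.0700)

rate change Δω = (0.04480000, -0.09416667, -0.04120000)
gyro term ω₀×Iω₀ = (0.0504, 0.0360, -0.0288)
applied torque τ = (0.1400, -0.1900, -0.0700)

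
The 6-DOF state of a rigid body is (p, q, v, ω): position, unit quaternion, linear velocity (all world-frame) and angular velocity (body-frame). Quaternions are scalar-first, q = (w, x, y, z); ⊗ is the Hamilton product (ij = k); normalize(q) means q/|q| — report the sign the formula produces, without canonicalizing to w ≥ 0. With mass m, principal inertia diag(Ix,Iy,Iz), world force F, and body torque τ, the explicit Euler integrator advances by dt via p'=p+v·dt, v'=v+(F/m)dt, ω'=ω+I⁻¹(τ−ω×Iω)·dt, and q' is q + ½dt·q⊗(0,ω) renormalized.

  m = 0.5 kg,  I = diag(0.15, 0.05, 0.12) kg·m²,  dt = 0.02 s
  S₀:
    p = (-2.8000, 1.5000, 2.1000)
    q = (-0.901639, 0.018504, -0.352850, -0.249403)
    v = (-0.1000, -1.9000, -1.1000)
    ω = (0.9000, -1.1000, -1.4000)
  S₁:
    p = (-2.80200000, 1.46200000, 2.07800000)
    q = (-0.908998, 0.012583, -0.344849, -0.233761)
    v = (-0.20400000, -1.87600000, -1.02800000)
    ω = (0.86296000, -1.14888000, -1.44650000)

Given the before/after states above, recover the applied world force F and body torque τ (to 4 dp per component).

F = (-2.6000, 0.6000, 1.8000)
τ = (-0.1700, -0.1600, -0.1800)

Δω = ω₁−ω₀ = (-0.03704000, -0.04888000, -0.04650000)
gyro term ω₀×Iω₀ = (0.1078, -0.0378, 0.0990)
τ = I·(Δω/dt) + ω₀×(Iω₀) = (-0.1700, -0.1600, -0.1800)
v₁ − v₀ = (-0.10400000, 0.02400000, 0.07200000)
m·(v₁−v₀)/dt = (-2.6000, 0.6000, 1.8000)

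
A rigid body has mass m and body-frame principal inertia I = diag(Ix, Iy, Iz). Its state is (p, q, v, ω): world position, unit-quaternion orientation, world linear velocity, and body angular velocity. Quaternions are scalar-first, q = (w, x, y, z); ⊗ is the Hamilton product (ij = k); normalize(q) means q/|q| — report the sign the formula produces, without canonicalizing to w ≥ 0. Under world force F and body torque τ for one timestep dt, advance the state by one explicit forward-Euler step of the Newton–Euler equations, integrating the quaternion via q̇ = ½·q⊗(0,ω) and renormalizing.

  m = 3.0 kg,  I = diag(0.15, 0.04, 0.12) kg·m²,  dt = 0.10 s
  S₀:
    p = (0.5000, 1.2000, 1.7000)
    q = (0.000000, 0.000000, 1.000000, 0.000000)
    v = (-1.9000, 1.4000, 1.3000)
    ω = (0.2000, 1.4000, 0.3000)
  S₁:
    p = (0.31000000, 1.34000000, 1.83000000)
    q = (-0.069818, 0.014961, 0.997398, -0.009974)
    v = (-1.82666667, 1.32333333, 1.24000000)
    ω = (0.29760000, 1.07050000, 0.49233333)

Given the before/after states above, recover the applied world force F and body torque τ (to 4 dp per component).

F = (2.2000, -2.3000, -1.8000)
τ = (0.1800, -0.1300, 0.2000)

ω₁ − ω₀ = (0.09760000, -0.32950000, 0.19233333)
precession coupling = (0.0336, 0.0018, -0.0308)
τ = I·(Δω/dt) + ω₀×(Iω₀) = (0.1800, -0.1300, 0.2000)
v₁ − v₀ = (0.07333333, -0.07666667, -0.06000000)
m·(v₁−v₀)/dt = (2.2000, -2.3000, -1.8000)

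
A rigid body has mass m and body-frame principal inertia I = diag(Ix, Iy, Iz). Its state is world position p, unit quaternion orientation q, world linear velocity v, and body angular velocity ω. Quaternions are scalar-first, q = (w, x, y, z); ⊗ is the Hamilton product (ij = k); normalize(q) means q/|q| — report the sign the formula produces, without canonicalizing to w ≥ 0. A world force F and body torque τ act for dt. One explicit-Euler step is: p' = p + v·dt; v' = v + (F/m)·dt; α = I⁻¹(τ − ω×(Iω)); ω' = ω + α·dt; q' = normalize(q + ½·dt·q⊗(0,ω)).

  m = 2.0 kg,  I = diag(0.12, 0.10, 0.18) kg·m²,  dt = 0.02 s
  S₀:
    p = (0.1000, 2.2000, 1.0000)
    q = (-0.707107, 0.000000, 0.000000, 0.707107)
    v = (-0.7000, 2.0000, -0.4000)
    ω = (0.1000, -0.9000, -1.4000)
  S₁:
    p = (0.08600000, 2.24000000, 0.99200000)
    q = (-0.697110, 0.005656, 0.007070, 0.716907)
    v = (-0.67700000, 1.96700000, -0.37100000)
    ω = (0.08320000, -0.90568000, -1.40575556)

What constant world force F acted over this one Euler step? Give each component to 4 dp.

F = (2.3000, -3.3000, 2.9000)

Δv = v₁−v₀ = (0.02300000, -0.03300000, 0.02900000)
m·(v₁−v₀)/dt = (2.3000, -3.3000, 2.9000)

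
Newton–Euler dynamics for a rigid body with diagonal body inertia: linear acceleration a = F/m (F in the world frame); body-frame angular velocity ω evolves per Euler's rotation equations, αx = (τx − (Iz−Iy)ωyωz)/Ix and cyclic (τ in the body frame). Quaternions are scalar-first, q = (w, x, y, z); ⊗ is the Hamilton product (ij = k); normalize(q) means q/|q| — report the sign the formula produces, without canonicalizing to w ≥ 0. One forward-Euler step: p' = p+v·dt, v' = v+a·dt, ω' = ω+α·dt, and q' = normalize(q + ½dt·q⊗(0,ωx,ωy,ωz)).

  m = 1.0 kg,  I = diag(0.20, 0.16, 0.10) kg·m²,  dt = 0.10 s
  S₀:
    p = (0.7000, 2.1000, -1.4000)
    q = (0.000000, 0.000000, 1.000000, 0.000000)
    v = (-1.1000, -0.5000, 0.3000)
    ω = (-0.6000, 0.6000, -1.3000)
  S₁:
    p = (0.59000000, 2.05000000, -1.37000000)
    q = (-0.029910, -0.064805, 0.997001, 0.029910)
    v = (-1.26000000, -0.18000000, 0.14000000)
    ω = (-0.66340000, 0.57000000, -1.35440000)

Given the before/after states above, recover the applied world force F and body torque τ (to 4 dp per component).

ω₁ − ω₀ = (-0.06340000, -0.03000000, -0.05440000)
gyro term ω₀×Iω₀ = (0.0468, 0.0780, 0.0144)
I·α + gyro = (-0.0800, 0.0300, -0.0400)
velocity change Δv = (-0.16000000, 0.32000000, -0.16000000)
F = m·Δv/dt = (-1.6000, 3.2000, -1.6000)

F = (-1.6000, 3.2000, -1.6000)
τ = (-0.0800, 0.0300, -0.0400)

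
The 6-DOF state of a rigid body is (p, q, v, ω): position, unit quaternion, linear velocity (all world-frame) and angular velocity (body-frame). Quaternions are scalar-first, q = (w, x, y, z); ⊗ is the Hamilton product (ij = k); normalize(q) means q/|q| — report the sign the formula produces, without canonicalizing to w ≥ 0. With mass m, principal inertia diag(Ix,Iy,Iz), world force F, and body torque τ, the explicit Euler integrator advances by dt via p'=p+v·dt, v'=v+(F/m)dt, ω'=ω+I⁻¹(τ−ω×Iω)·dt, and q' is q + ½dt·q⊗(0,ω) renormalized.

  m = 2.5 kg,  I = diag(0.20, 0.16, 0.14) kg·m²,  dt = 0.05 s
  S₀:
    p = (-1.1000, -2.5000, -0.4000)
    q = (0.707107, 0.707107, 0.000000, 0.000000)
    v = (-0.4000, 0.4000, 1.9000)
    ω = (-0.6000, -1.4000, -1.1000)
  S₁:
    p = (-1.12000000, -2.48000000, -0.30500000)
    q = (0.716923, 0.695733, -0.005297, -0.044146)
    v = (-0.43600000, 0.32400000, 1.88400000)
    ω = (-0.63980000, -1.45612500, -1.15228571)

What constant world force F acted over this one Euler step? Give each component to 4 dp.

velocity change Δv = (-0.03600000, -0.07600000, -0.01600000)
applied force F = (-1.8000, -3.8000, -0.8000)

F = (-1.8000, -3.8000, -0.8000)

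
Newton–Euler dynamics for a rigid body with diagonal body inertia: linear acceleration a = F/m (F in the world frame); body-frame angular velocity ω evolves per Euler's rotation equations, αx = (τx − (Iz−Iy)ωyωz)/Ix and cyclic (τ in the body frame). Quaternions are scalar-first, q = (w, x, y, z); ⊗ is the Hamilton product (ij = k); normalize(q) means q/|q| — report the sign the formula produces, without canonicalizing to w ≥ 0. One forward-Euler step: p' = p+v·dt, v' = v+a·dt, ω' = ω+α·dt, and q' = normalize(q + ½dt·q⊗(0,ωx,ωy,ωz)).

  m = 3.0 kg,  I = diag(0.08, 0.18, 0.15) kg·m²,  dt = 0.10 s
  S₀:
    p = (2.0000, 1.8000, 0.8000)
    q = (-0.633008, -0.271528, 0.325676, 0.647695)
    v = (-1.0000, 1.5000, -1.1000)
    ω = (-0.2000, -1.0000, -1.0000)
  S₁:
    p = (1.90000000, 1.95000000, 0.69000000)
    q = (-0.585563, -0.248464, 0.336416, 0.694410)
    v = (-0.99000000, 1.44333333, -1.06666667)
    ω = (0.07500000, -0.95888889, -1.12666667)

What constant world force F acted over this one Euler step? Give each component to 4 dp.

velocity change Δv = (0.01000000, -0.05666667, 0.03333333)
applied force F = (0.3000, -1.7000, 1.0000)

F = (0.3000, -1.7000, 1.0000)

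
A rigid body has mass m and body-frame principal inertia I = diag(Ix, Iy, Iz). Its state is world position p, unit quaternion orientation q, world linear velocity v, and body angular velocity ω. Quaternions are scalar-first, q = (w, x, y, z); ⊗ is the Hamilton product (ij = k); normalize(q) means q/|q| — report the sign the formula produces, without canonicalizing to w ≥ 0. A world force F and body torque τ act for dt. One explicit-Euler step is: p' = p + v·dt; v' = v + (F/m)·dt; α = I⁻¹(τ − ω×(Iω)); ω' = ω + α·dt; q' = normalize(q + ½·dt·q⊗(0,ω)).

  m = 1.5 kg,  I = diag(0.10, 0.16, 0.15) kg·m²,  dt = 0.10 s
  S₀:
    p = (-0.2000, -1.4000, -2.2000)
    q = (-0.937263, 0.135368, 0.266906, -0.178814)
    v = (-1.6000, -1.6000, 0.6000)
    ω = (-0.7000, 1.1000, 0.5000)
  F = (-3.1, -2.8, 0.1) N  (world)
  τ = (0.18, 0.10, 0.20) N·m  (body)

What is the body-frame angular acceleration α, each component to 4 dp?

α = (1.8550, 0.5156, 1.6413)

precession coupling ω×(Iω) = (-0.0055, 0.0175, -0.0462)
(τ − ω×Iω)/I = (1.8550, 0.5156, 1.6413)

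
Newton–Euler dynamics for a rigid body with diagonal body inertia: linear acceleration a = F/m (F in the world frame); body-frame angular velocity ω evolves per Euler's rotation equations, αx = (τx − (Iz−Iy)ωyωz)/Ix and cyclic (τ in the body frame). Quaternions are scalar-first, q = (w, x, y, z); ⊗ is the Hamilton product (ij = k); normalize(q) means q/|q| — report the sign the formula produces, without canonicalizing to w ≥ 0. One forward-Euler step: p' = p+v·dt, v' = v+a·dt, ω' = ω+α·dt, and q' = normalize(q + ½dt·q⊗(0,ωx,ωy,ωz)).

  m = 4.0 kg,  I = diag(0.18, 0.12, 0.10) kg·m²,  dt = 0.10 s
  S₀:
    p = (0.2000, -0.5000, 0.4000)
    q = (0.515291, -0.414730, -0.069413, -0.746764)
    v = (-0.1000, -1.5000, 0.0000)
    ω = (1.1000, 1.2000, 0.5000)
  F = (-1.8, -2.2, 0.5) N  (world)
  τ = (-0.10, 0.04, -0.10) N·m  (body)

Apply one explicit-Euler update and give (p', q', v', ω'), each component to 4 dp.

p' = (0.1900, -0.6500, 0.4000)
q' = (0.5589, -0.3421, -0.0689, -0.7522)
v' = (-0.1450, -1.5550, 0.0125)
ω' = (1.0511, 1.1967, 0.4792)

a = (-0.4500, -0.5500, 0.1250)
p' = p + v·dt = (0.1900, -0.6500, 0.4000)
new velocity v' = (-0.1450, -1.5550, 0.0125)
(τ − ω×Iω)/I = (-0.4889, -0.0333, -0.2080)
ω + α·dt = (1.0511, 1.1967, 0.4792)
2q̇ = q⊗(0,ω) = (0.9128806, 1.4282304, 0.0042738, -0.1636762)
q + ½dt·q⊗(0,ω), renormalized = (0.5589, -0.3421, -0.0689, -0.7522)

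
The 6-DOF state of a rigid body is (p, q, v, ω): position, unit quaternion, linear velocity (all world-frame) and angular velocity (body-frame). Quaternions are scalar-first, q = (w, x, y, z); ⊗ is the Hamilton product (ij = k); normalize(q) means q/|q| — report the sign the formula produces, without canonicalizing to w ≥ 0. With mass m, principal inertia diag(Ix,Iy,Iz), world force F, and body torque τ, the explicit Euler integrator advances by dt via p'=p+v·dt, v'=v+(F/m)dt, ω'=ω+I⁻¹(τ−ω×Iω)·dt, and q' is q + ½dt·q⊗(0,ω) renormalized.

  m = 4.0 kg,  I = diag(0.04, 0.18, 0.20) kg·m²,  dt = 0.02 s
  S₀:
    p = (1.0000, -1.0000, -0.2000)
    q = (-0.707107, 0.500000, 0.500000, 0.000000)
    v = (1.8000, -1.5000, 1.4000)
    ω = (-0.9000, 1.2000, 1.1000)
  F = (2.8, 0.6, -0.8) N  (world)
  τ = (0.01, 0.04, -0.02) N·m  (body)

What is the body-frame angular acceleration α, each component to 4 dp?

α = (-0.4100, -0.6578, 0.6560)

ω×(Iω) gyroscopic = (0.0264, 0.1584, -0.1512)
(τ − ω×Iω)/I = (-0.4100, -0.6578, 0.6560)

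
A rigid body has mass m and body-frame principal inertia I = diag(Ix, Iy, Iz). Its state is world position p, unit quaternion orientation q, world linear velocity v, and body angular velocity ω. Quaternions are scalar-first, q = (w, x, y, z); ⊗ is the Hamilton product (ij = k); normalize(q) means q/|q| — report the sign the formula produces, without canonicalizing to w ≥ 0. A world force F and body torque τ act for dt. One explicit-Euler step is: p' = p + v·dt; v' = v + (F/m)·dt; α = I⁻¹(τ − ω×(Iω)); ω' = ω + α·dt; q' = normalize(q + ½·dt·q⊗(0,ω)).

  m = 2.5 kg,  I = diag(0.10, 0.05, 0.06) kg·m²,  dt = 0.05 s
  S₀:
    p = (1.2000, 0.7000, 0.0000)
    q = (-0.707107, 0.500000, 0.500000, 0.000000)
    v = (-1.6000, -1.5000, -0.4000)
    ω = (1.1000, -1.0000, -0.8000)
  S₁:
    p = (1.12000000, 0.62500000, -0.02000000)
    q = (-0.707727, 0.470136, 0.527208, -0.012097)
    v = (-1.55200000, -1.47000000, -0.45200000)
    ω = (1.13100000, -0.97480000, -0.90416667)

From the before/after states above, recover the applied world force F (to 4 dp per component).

F = (2.4000, 1.5000, -2.6000)

velocity change Δv = (0.04800000, 0.03000000, -0.05200000)
m·(v₁−v₀)/dt = (2.4000, 1.5000, -2.6000)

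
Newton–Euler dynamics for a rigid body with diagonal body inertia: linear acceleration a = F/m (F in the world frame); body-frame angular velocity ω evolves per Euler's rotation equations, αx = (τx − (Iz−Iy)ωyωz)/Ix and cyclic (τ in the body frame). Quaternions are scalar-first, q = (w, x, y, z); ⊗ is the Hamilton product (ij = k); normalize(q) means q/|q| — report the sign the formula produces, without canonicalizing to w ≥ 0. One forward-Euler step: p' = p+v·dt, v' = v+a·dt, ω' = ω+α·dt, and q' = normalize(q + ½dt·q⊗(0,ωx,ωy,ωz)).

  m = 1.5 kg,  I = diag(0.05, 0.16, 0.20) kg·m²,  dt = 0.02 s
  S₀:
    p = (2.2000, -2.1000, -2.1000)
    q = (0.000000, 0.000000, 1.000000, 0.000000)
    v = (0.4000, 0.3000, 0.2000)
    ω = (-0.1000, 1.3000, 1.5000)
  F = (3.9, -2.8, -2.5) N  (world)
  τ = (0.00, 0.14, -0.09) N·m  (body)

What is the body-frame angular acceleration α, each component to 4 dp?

ω×(Iω) gyroscopic = (0.0780, 0.0225, -0.0143)
α = I⁻¹(τ − ω×Iω) = (-1.5600, 0.7344, -0.3785)

α = (-1.5600, 0.7344, -0.3785)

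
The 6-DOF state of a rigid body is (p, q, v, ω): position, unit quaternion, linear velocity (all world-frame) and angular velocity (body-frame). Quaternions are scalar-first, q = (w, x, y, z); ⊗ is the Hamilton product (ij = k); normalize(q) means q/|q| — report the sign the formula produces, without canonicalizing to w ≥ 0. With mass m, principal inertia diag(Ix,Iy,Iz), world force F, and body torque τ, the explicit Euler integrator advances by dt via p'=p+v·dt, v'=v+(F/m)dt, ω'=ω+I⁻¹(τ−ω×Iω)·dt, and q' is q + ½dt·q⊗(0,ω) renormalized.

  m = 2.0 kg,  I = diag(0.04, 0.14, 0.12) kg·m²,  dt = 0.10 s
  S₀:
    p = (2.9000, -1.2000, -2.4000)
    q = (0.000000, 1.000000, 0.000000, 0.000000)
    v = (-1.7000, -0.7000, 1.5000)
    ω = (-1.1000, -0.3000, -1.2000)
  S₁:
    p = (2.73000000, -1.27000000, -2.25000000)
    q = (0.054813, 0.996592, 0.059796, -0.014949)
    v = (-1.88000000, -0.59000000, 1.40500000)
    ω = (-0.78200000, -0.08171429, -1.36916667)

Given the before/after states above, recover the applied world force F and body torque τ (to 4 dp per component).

Δv = v₁−v₀ = (-0.18000000, 0.11000000, -0.09500000)
F = m·Δv/dt = (-3.6000, 2.2000, -1.9000)
Δω = ω₁−ω₀ = (0.31800000, 0.21828571, -0.16916667)
gyro term ω₀×Iω₀ = (-0.0072, -0.1056, 0.0330)
applied torque τ = (0.1200, 0.2000, -0.1700)

F = (-3.6000, 2.2000, -1.9000)
τ = (0.1200, 0.2000, -0.1700)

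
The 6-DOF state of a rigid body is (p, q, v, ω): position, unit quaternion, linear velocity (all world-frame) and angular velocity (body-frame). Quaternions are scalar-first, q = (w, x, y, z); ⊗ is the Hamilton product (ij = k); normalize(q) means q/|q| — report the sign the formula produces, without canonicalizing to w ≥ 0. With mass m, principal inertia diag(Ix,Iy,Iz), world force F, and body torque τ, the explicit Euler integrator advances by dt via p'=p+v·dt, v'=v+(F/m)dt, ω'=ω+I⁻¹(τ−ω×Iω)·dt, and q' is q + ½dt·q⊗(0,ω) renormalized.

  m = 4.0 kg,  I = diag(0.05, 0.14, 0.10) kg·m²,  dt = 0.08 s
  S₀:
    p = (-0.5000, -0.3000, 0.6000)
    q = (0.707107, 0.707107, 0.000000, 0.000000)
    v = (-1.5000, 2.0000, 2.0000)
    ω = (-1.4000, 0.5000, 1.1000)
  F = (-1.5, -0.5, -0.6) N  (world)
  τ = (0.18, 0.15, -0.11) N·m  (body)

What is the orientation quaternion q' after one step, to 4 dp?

q⊗(0,ω) = (0.9899498, -0.9899498, -0.4242642, 1.1313712)
q + ½dt·q⊗(0,ω), renormalized = (0.7447, 0.6657, -0.0169, 0.0451)

q' = (0.7447, 0.6657, -0.0169, 0.0451)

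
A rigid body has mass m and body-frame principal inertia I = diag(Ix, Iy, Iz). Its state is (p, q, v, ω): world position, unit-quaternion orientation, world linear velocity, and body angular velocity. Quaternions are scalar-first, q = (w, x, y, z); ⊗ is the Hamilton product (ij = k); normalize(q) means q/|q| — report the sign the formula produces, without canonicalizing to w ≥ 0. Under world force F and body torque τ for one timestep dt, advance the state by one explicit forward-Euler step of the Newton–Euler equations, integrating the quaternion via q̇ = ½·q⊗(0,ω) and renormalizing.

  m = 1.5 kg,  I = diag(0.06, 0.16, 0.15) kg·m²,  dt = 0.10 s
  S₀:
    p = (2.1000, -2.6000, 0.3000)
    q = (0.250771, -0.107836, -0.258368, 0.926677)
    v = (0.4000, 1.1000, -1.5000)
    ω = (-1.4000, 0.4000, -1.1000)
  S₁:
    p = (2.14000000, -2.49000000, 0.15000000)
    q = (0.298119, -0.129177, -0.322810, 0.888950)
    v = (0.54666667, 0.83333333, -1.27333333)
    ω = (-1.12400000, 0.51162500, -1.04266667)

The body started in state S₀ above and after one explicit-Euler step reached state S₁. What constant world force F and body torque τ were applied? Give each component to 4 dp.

ω₁ − ω₀ = (0.27600000, 0.11162500, 0.05733333)
precession coupling = (0.0044, -0.1386, -0.0560)
I·α + gyro = (0.1700, 0.0400, 0.0300)
v₁ − v₀ = (0.14666667, -0.26666667, 0.22666667)
applied force F = (2.2000, -4.0000, 3.4000)

F = (2.2000, -4.0000, 3.4000)
τ = (0.1700, 0.0400, 0.0300)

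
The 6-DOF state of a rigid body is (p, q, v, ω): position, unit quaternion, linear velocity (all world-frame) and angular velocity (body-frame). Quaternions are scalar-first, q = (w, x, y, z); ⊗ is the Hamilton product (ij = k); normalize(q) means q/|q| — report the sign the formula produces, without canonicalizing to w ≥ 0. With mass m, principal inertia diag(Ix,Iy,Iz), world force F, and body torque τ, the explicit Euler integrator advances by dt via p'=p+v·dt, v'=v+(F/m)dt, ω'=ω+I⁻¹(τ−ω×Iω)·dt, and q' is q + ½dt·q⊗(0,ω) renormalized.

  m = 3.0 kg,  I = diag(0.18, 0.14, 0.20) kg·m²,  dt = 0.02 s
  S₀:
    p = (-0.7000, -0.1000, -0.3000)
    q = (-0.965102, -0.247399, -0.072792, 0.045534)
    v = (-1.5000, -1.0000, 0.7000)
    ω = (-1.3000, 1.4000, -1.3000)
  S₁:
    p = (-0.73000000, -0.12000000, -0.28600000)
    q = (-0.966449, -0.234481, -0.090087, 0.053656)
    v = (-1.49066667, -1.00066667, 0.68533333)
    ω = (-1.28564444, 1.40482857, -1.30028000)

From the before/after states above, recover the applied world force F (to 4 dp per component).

F = (1.4000, -0.1000, -2.2000)

velocity change Δv = (0.00933333, -0.00066667, -0.01466667)
m·(v₁−v₀)/dt = (1.4000, -0.1000, -2.2000)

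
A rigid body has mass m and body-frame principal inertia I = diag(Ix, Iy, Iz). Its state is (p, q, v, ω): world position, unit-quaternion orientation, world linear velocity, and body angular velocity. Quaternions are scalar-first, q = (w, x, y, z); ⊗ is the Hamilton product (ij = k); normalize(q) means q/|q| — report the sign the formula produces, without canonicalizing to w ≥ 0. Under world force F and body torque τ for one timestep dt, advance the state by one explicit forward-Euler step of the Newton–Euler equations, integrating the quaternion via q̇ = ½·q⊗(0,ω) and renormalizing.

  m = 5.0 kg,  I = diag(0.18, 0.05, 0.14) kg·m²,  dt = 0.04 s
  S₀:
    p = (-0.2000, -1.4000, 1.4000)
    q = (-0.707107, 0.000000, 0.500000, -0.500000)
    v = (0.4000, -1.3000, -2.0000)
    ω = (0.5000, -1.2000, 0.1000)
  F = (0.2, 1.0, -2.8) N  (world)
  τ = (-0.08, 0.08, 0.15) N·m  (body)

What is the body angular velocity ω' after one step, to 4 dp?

(τ − ω×Iω)/I = (-0.3844, 1.5600, 0.5143)
ω' = ω + α·dt = (0.4846, -1.1376, 0.1206)

ω' = (0.4846, -1.1376, 0.1206)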